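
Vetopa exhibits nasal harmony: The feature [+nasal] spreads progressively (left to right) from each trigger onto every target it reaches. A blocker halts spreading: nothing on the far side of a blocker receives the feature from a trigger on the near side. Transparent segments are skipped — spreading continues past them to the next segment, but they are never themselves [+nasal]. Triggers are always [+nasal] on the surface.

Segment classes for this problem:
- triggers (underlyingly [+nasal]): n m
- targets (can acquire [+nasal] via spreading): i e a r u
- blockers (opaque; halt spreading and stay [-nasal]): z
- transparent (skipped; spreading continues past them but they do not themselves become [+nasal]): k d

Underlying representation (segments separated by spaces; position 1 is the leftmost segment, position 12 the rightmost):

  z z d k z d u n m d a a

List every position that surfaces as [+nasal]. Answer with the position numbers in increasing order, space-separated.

8 9 11 12

From /n/ at 8 rightward: 9 /m/ is itself a trigger — this domain ends here.
From /m/ at 9 rightward: 10 /d/ transparent; 11 /a/ → [+nasal]; 12 /a/ → [+nasal]; word edge.
Target with no active source: position 7 stays [-nasal].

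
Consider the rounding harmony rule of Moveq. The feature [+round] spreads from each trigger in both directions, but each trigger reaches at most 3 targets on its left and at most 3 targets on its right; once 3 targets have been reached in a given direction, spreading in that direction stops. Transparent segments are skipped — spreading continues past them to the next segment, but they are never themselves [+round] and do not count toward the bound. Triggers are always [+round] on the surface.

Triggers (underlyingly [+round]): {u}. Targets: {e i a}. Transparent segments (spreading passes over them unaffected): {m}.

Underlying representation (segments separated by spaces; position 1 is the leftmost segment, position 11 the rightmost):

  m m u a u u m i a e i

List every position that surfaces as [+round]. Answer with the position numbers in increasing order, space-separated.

3 4 5 6 8 9 10

From /u/ at 3 rightward: 4 /a/ → [+round]; 5 /u/ is itself a trigger — this domain ends here.
From /u/ at 3 leftward: 2 /m/ transparent; 1 /m/ transparent; word edge.
From /u/ at 5 rightward: 6 /u/ is itself a trigger — this domain ends here.
From /u/ at 5 leftward: 4 /a/ → [+round]; 3 /u/ is itself a trigger — this domain ends here.
From /u/ at 6 rightward: 7 /m/ transparent; 8 /i/ → [+round]; 9 /a/ → [+round]; 10 /e/ → [+round]; bound reached.
From /u/ at 6 leftward: 5 /u/ is itself a trigger — this domain ends here.
Target with no active source: position 11 stays [-round].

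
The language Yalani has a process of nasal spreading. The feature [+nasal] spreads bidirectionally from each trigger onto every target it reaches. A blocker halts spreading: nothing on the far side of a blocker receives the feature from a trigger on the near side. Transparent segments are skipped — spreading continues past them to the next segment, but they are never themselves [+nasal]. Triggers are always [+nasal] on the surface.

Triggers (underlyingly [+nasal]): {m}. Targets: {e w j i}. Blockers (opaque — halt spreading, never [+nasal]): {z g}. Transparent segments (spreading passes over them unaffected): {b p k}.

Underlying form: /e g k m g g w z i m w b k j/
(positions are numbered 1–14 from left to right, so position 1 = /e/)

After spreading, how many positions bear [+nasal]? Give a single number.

From /m/ at 4 rightward: 5 /g/ blocks.
From /m/ at 4 leftward: 3 /k/ transparent; 2 /g/ blocks.
From /m/ at 10 rightward: 11 /w/ → [+nasal]; 12 /b/ transparent; 13 /k/ transparent; 14 /j/ → [+nasal]; word edge.
From /m/ at 10 leftward: 9 /i/ → [+nasal]; 8 /z/ blocks.
Targets with no active source: positions 1 7 stay [-nasal].
[+nasal] positions on the surface: 4 9 10 11 14.

5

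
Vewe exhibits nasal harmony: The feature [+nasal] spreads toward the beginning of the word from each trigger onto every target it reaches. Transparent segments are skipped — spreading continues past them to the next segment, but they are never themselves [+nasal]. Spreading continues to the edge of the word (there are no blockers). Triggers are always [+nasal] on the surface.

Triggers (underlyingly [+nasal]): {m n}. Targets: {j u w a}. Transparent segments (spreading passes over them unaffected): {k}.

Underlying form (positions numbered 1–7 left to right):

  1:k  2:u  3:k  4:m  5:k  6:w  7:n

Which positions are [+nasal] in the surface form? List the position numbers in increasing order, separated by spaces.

2 4 6 7

From /m/ at 4 leftward: 3 /k/ transparent; 2 /u/ → [+nasal]; 1 /k/ transparent; word edge.
From /n/ at 7 leftward: 6 /w/ → [+nasal]; 5 /k/ transparent; 4 /m/ is itself a trigger — this domain ends here.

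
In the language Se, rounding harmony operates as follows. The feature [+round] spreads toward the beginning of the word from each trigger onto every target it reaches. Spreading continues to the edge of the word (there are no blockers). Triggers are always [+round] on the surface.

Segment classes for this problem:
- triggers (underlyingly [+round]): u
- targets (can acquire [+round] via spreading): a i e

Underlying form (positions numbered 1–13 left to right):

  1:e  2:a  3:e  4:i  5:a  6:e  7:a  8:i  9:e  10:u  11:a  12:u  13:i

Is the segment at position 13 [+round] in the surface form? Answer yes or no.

no

From /u/ at 10 leftward: 9 /e/ → [+round]; 8 /i/ → [+round]; 7 /a/ → [+round]; 6 /e/ → [+round]; 5 /a/ → [+round]; 4 /i/ → [+round]; 3 /e/ → [+round]; 2 /a/ → [+round]; 1 /e/ → [+round]; word edge.
From /u/ at 12 leftward: 11 /a/ → [+round]; 10 /u/ is itself a trigger — this domain ends here.
Target with no active source: position 13 stays [-round].
[+round] positions on the surface: 1 2 3 4 5 6 7 8 9 10 11 12.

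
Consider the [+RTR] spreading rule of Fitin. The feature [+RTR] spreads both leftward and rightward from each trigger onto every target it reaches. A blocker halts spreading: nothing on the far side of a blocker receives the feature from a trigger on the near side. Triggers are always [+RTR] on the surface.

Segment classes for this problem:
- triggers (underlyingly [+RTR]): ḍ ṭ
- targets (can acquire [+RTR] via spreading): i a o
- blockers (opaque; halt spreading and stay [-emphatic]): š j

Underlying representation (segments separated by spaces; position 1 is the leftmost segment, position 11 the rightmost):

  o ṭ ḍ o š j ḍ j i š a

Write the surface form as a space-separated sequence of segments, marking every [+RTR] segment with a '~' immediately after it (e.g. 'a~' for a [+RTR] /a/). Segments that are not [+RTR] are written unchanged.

o~ ṭ~ ḍ~ o~ š j ḍ~ j i š a

From /ṭ/ at 2 rightward: 3 /ḍ/ is itself a trigger — this domain ends here.
From /ṭ/ at 2 leftward: 1 /o/ → [+RTR]; word edge.
From /ḍ/ at 3 rightward: 4 /o/ → [+RTR]; 5 /š/ blocks.
From /ḍ/ at 3 leftward: 2 /ṭ/ is itself a trigger — this domain ends here.
From /ḍ/ at 7 rightward: 8 /j/ blocks.
From /ḍ/ at 7 leftward: 6 /j/ blocks.
Targets with no active source: positions 9 11 stay [-emphatic].
[+RTR] positions on the surface: 1 2 3 4 7.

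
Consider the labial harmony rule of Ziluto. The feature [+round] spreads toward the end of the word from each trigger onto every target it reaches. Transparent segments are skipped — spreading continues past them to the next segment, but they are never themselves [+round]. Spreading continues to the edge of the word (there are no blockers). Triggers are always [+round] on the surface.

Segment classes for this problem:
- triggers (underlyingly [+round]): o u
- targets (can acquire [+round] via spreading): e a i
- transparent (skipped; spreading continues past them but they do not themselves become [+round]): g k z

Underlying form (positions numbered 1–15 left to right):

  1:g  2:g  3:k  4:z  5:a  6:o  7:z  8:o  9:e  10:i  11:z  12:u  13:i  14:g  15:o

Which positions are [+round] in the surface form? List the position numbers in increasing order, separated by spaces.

From /o/ at 6 rightward: 7 /z/ transparent; 8 /o/ is itself a trigger — this domain ends here.
From /o/ at 8 rightward: 9 /e/ → [+round]; 10 /i/ → [+round]; 11 /z/ transparent; 12 /u/ is itself a trigger — this domain ends here.
From /u/ at 12 rightward: 13 /i/ → [+round]; 14 /g/ transparent; 15 /o/ is itself a trigger — this domain ends here.
From /o/ at 15 rightward: word edge.
Target with no active source: position 5 stays [-round].

6 8 9 10 12 13 15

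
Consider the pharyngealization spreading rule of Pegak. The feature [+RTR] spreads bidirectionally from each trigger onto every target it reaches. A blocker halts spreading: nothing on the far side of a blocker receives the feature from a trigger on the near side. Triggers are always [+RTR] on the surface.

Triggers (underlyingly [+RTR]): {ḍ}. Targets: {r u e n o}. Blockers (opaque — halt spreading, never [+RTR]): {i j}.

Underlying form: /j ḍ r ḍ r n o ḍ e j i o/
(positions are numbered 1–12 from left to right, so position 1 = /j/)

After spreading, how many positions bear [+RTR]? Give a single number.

From /ḍ/ at 2 rightward: 3 /r/ → [+RTR]; 4 /ḍ/ is itself a trigger — this domain ends here.
From /ḍ/ at 2 leftward: 1 /j/ blocks.
From /ḍ/ at 4 rightward: 5 /r/ → [+RTR]; 6 /n/ → [+RTR]; 7 /o/ → [+RTR]; 8 /ḍ/ is itself a trigger — this domain ends here.
From /ḍ/ at 4 leftward: 3 /r/ → [+RTR]; 2 /ḍ/ is itself a trigger — this domain ends here.
From /ḍ/ at 8 rightward: 9 /e/ → [+RTR]; 10 /j/ blocks.
From /ḍ/ at 8 leftward: 7 /o/ → [+RTR]; 6 /n/ → [+RTR]; 5 /r/ → [+RTR]; 4 /ḍ/ is itself a trigger — this domain ends here.
Target with no active source: position 12 stays [-emphatic].
[+RTR] positions on the surface: 2 3 4 5 6 7 8 9.

8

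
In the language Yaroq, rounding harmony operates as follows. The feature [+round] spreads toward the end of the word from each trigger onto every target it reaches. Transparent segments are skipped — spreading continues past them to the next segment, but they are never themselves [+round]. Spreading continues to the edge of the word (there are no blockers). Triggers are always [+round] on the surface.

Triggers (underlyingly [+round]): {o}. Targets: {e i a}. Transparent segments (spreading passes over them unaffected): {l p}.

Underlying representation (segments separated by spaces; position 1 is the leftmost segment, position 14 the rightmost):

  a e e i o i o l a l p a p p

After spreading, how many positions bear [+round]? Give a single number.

From /o/ at 5 rightward: 6 /i/ → [+round]; 7 /o/ is itself a trigger — this domain ends here.
From /o/ at 7 rightward: 8 /l/ transparent; 9 /a/ → [+round]; 10 /l/ transparent; 11 /p/ transparent; 12 /a/ → [+round]; 13 /p/ transparent; 14 /p/ transparent; word edge.
Targets with no active source: positions 1 2 3 4 stay [-round].
[+round] positions on the surface: 5 6 7 9 12.

5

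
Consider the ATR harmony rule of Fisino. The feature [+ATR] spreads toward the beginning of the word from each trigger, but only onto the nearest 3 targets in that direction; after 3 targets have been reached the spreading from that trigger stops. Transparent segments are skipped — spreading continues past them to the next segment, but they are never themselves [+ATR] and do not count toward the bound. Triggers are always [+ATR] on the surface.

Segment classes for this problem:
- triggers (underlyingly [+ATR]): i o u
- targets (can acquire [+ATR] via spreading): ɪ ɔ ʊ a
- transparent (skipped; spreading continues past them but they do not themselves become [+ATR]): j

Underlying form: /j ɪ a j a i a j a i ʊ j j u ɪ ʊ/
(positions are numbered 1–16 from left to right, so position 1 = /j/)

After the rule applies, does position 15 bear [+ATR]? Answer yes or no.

no

From /i/ at 6 leftward: 5 /a/ → [+ATR]; 4 /j/ transparent; 3 /a/ → [+ATR]; 2 /ɪ/ → [+ATR]; bound reached.
From /i/ at 10 leftward: 9 /a/ → [+ATR]; 8 /j/ transparent; 7 /a/ → [+ATR]; 6 /i/ is itself a trigger — this domain ends here.
From /u/ at 14 leftward: 13 /j/ transparent; 12 /j/ transparent; 11 /ʊ/ → [+ATR]; 10 /i/ is itself a trigger — this domain ends here.
Targets with no active source: positions 15 16 stay [-ATR].
[+ATR] positions on the surface: 2 3 5 6 7 9 10 11 14.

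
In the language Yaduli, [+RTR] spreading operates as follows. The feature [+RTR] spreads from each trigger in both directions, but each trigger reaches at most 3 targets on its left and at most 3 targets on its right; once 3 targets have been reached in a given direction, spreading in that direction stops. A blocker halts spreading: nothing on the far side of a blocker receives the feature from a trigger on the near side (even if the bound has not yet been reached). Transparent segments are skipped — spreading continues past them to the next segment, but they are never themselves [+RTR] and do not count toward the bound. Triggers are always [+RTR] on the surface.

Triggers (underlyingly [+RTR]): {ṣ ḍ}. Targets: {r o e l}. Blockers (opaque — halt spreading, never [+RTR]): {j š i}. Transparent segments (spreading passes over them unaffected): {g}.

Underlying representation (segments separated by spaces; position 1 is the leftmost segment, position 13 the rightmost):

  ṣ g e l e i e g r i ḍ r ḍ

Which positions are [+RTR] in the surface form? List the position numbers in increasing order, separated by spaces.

1 3 4 5 11 12 13

From /ṣ/ at 1 rightward: 2 /g/ transparent; 3 /e/ → [+RTR]; 4 /l/ → [+RTR]; 5 /e/ → [+RTR]; bound reached.
From /ṣ/ at 1 leftward: word edge.
From /ḍ/ at 11 rightward: 12 /r/ → [+RTR]; 13 /ḍ/ is itself a trigger — this domain ends here.
From /ḍ/ at 11 leftward: 10 /i/ blocks.
From /ḍ/ at 13 rightward: word edge.
From /ḍ/ at 13 leftward: 12 /r/ → [+RTR]; 11 /ḍ/ is itself a trigger — this domain ends here.
Targets with no active source: positions 7 9 stay [-emphatic].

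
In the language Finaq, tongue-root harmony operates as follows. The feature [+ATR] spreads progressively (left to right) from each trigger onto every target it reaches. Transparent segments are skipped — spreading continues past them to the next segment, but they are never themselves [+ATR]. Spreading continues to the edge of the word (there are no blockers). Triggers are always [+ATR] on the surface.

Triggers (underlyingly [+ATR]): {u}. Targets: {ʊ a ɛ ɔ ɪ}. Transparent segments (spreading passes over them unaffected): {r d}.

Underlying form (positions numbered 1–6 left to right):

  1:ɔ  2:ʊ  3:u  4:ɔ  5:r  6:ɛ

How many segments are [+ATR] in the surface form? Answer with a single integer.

3

From /u/ at 3 rightward: 4 /ɔ/ → [+ATR]; 5 /r/ transparent; 6 /ɛ/ → [+ATR]; word edge.
Targets with no active source: positions 1 2 stay [-ATR].
[+ATR] positions on the surface: 3 4 6.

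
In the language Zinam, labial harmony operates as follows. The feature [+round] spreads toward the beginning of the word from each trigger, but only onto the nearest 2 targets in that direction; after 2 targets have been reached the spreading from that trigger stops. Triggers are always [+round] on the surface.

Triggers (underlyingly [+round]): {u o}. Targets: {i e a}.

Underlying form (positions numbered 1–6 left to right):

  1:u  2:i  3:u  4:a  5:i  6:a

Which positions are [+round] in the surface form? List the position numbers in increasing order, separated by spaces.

From /u/ at 1 leftward: word edge.
From /u/ at 3 leftward: 2 /i/ → [+round]; 1 /u/ is itself a trigger — this domain ends here.
Targets with no active source: positions 4 5 6 stay [-round].

1 2 3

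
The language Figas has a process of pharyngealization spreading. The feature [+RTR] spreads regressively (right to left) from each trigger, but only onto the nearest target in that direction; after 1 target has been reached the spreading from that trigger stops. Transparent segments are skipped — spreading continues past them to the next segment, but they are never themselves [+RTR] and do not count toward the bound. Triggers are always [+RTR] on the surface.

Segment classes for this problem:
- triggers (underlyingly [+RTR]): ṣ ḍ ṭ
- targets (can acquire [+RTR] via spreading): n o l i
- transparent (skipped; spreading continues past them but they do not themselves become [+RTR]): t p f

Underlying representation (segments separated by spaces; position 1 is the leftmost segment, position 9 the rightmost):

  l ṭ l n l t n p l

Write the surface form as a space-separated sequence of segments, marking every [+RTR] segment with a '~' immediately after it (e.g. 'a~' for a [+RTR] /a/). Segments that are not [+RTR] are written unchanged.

l~ ṭ~ l n l t n p l

From /ṭ/ at 2 leftward: 1 /l/ → [+RTR]; bound reached.
Targets with no active source: positions 3 4 5 7 9 stay [-emphatic].
[+RTR] positions on the surface: 1 2.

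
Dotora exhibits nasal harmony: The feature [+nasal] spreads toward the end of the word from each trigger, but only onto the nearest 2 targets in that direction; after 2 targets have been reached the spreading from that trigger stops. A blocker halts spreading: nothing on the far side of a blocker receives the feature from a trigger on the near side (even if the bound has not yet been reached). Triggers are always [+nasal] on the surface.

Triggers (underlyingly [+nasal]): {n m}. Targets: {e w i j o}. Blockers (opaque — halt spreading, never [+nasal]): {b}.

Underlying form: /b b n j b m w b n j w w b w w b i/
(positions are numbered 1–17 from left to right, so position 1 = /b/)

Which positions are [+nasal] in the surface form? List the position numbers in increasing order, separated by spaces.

From /n/ at 3 rightward: 4 /j/ → [+nasal]; 5 /b/ blocks.
From /m/ at 6 rightward: 7 /w/ → [+nasal]; 8 /b/ blocks.
From /n/ at 9 rightward: 10 /j/ → [+nasal]; 11 /w/ → [+nasal]; bound reached.
Targets with no active source: positions 12 14 15 17 stay [-nasal].

3 4 6 7 9 10 11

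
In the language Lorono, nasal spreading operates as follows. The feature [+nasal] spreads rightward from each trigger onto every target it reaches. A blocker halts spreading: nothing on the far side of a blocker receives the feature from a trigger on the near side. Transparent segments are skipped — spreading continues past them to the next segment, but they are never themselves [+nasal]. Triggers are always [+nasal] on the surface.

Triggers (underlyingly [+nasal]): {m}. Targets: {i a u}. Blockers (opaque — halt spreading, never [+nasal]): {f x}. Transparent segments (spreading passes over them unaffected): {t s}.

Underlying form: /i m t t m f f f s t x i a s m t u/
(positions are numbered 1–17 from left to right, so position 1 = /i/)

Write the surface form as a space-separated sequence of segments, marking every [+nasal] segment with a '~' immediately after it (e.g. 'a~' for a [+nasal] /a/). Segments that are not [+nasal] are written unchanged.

i m~ t t m~ f f f s t x i a s m~ t u~

From /m/ at 2 rightward: 3 /t/ transparent; 4 /t/ transparent; 5 /m/ is itself a trigger — this domain ends here.
From /m/ at 5 rightward: 6 /f/ blocks.
From /m/ at 15 rightward: 16 /t/ transparent; 17 /u/ → [+nasal]; word edge.
Targets with no active source: positions 1 12 13 stay [-nasal].
[+nasal] positions on the surface: 2 5 15 17.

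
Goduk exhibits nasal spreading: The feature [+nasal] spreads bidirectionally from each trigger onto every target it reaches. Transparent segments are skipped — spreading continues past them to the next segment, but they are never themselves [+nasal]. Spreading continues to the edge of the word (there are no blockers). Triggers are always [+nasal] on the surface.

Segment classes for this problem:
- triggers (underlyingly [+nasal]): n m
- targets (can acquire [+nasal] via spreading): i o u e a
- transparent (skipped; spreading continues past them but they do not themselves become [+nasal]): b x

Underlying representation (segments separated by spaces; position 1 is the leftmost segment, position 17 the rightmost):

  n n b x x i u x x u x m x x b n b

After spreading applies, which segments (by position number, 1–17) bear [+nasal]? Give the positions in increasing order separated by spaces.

From /n/ at 1 rightward: 2 /n/ is itself a trigger — this domain ends here.
From /n/ at 1 leftward: word edge.
From /n/ at 2 rightward: 3 /b/ transparent; 4 /x/ transparent; 5 /x/ transparent; 6 /i/ → [+nasal]; 7 /u/ → [+nasal]; 8 /x/ transparent; 9 /x/ transparent; 10 /u/ → [+nasal]; 11 /x/ transparent; 12 /m/ is itself a trigger — this domain ends here.
From /n/ at 2 leftward: 1 /n/ is itself a trigger — this domain ends here.
From /m/ at 12 rightward: 13 /x/ transparent; 14 /x/ transparent; 15 /b/ transparent; 16 /n/ is itself a trigger — this domain ends here.
From /m/ at 12 leftward: 11 /x/ transparent; 10 /u/ → [+nasal]; 9 /x/ transparent; 8 /x/ transparent; 7 /u/ → [+nasal]; 6 /i/ → [+nasal]; 5 /x/ transparent; 4 /x/ transparent; 3 /b/ transparent; 2 /n/ is itself a trigger — this domain ends here.
From /n/ at 16 rightward: 17 /b/ transparent; word edge.
From /n/ at 16 leftward: 15 /b/ transparent; 14 /x/ transparent; 13 /x/ transparent; 12 /m/ is itself a trigger — this domain ends here.

1 2 6 7 10 12 16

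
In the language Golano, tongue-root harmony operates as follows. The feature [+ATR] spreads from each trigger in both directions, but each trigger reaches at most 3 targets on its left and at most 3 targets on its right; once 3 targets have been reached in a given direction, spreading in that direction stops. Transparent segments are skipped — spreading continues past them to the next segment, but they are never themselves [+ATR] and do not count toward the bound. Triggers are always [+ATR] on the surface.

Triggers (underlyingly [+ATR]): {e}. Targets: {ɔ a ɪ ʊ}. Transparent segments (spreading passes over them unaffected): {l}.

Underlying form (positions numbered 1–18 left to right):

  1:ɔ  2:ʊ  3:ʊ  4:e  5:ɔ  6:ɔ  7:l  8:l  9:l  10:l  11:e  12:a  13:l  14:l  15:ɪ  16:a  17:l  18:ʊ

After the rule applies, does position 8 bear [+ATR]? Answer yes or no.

From /e/ at 4 rightward: 5 /ɔ/ → [+ATR]; 6 /ɔ/ → [+ATR]; 7 /l/ transparent; 8 /l/ transparent; 9 /l/ transparent; 10 /l/ transparent; 11 /e/ is itself a trigger — this domain ends here.
From /e/ at 4 leftward: 3 /ʊ/ → [+ATR]; 2 /ʊ/ → [+ATR]; 1 /ɔ/ → [+ATR]; bound reached.
From /e/ at 11 rightward: 12 /a/ → [+ATR]; 13 /l/ transparent; 14 /l/ transparent; 15 /ɪ/ → [+ATR]; 16 /a/ → [+ATR]; bound reached.
From /e/ at 11 leftward: 10 /l/ transparent; 9 /l/ transparent; 8 /l/ transparent; 7 /l/ transparent; 6 /ɔ/ → [+ATR]; 5 /ɔ/ → [+ATR]; 4 /e/ is itself a trigger — this domain ends here.
Target with no active source: position 18 stays [-ATR].
[+ATR] positions on the surface: 1 2 3 4 5 6 11 12 15 16.

no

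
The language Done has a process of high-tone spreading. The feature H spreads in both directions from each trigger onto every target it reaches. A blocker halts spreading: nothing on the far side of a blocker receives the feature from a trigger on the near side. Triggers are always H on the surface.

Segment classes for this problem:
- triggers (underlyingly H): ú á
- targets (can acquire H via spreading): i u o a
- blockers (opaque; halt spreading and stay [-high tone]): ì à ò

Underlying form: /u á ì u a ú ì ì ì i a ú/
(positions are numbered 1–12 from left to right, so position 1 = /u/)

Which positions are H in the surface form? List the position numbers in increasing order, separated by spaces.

From /á/ at 2 rightward: 3 /ì/ blocks.
From /á/ at 2 leftward: 1 /u/ → H; word edge.
From /ú/ at 6 rightward: 7 /ì/ blocks.
From /ú/ at 6 leftward: 5 /a/ → H; 4 /u/ → H; 3 /ì/ blocks.
From /ú/ at 12 rightward: word edge.
From /ú/ at 12 leftward: 11 /a/ → H; 10 /i/ → H; 9 /ì/ blocks.

1 2 4 5 6 10 11 12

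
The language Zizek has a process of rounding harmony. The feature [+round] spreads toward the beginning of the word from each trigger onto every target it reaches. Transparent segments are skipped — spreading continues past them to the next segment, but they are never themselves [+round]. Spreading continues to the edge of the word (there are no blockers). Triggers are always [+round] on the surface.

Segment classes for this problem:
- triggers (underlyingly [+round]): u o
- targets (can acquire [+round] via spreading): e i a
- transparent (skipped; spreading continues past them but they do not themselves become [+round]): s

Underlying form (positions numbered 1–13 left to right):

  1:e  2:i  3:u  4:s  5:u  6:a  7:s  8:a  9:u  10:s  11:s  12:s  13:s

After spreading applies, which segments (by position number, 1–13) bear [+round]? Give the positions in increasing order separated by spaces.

From /u/ at 3 leftward: 2 /i/ → [+round]; 1 /e/ → [+round]; word edge.
From /u/ at 5 leftward: 4 /s/ transparent; 3 /u/ is itself a trigger — this domain ends here.
From /u/ at 9 leftward: 8 /a/ → [+round]; 7 /s/ transparent; 6 /a/ → [+round]; 5 /u/ is itself a trigger — this domain ends here.

1 2 3 5 6 8 9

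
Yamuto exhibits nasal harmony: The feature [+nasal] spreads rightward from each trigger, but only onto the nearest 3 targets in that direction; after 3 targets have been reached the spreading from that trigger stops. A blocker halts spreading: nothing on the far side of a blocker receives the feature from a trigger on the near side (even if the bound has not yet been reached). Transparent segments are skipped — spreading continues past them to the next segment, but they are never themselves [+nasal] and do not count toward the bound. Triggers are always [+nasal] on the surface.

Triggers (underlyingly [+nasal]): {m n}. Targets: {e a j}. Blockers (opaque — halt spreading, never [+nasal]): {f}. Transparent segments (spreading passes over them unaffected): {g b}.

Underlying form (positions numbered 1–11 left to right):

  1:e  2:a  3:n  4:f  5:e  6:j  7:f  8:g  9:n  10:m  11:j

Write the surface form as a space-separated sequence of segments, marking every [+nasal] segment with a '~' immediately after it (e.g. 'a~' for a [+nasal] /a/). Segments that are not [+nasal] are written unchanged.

e a n~ f e j f g n~ m~ j~

From /n/ at 3 rightward: 4 /f/ blocks.
From /n/ at 9 rightward: 10 /m/ is itself a trigger — this domain ends here.
From /m/ at 10 rightward: 11 /j/ → [+nasal]; word edge.
Targets with no active source: positions 1 2 5 6 stay [-nasal].
[+nasal] positions on the surface: 3 9 10 11.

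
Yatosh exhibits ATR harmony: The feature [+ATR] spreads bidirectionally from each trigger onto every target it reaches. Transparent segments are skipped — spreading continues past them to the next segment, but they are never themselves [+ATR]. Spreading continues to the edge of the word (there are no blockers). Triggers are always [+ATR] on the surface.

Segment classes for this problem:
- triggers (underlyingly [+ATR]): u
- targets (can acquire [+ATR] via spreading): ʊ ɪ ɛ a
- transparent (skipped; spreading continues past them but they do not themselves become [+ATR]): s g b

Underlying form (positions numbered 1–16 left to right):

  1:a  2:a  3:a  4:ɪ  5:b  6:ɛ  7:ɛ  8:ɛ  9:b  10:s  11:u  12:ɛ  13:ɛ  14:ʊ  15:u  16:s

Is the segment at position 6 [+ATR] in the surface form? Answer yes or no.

From /u/ at 11 rightward: 12 /ɛ/ → [+ATR]; 13 /ɛ/ → [+ATR]; 14 /ʊ/ → [+ATR]; 15 /u/ is itself a trigger — this domain ends here.
From /u/ at 11 leftward: 10 /s/ transparent; 9 /b/ transparent; 8 /ɛ/ → [+ATR]; 7 /ɛ/ → [+ATR]; 6 /ɛ/ → [+ATR]; 5 /b/ transparent; 4 /ɪ/ → [+ATR]; 3 /a/ → [+ATR]; 2 /a/ → [+ATR]; 1 /a/ → [+ATR]; word edge.
From /u/ at 15 rightward: 16 /s/ transparent; word edge.
From /u/ at 15 leftward: 14 /ʊ/ → [+ATR]; 13 /ɛ/ → [+ATR]; 12 /ɛ/ → [+ATR]; 11 /u/ is itself a trigger — this domain ends here.
[+ATR] positions on the surface: 1 2 3 4 6 7 8 11 12 13 14 15.

yes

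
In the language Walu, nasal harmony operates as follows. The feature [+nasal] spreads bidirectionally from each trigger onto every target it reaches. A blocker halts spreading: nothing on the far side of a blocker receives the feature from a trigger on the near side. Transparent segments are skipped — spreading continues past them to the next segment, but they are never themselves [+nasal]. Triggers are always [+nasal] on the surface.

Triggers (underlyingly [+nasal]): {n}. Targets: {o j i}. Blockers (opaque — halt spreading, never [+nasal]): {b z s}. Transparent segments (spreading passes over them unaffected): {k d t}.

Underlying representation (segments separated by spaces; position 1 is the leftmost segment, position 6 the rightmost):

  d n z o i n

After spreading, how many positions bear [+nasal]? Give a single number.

4

From /n/ at 2 rightward: 3 /z/ blocks.
From /n/ at 2 leftward: 1 /d/ transparent; word edge.
From /n/ at 6 rightward: word edge.
From /n/ at 6 leftward: 5 /i/ → [+nasal]; 4 /o/ → [+nasal]; 3 /z/ blocks.
[+nasal] positions on the surface: 2 4 5 6.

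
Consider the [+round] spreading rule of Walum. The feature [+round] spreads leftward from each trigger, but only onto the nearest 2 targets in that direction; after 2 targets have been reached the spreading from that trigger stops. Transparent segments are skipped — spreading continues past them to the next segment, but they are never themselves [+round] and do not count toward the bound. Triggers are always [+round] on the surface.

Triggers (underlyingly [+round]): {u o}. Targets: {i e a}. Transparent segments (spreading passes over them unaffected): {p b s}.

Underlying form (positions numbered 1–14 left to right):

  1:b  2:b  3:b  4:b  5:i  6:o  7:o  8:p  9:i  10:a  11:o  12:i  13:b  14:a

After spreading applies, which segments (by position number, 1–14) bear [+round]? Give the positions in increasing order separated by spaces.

From /o/ at 6 leftward: 5 /i/ → [+round]; 4 /b/ transparent; 3 /b/ transparent; 2 /b/ transparent; 1 /b/ transparent; word edge.
From /o/ at 7 leftward: 6 /o/ is itself a trigger — this domain ends here.
From /o/ at 11 leftward: 10 /a/ → [+round]; 9 /i/ → [+round]; bound reached.
Targets with no active source: positions 12 14 stay [-round].

5 6 7 9 10 11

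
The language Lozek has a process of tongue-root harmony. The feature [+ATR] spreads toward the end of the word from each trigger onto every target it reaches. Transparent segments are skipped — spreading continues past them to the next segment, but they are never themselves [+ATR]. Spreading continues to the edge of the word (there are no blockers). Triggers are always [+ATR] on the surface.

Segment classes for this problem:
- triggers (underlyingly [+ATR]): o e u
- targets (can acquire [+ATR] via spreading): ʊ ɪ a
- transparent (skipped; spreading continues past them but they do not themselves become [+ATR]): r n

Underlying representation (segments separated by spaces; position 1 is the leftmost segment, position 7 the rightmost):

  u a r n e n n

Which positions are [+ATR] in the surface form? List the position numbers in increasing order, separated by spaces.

1 2 5

From /u/ at 1 rightward: 2 /a/ → [+ATR]; 3 /r/ transparent; 4 /n/ transparent; 5 /e/ is itself a trigger — this domain ends here.
From /e/ at 5 rightward: 6 /n/ transparent; 7 /n/ transparent; word edge.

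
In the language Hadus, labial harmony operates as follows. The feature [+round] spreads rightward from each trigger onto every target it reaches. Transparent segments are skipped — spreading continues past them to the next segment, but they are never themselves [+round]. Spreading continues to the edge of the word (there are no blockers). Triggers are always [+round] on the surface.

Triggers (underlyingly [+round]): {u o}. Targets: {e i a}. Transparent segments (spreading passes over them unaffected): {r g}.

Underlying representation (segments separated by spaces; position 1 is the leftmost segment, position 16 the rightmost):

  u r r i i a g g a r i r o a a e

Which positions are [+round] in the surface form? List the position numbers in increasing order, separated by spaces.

From /u/ at 1 rightward: 2 /r/ transparent; 3 /r/ transparent; 4 /i/ → [+round]; 5 /i/ → [+round]; 6 /a/ → [+round]; 7 /g/ transparent; 8 /g/ transparent; 9 /a/ → [+round]; 10 /r/ transparent; 11 /i/ → [+round]; 12 /r/ transparent; 13 /o/ is itself a trigger — this domain ends here.
From /o/ at 13 rightward: 14 /a/ → [+round]; 15 /a/ → [+round]; 16 /e/ → [+round]; word edge.

1 4 5 6 9 11 13 14 15 16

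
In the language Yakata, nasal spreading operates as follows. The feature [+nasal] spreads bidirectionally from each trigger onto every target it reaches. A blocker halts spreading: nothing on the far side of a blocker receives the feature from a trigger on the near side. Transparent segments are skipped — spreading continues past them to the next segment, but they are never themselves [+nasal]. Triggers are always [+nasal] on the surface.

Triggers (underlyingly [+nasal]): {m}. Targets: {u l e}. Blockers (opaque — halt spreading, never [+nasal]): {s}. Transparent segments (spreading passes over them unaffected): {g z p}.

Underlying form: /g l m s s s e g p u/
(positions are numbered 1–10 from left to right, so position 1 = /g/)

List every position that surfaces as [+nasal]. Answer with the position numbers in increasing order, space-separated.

2 3

From /m/ at 3 rightward: 4 /s/ blocks.
From /m/ at 3 leftward: 2 /l/ → [+nasal]; 1 /g/ transparent; word edge.
Targets with no active source: positions 7 10 stay [-nasal].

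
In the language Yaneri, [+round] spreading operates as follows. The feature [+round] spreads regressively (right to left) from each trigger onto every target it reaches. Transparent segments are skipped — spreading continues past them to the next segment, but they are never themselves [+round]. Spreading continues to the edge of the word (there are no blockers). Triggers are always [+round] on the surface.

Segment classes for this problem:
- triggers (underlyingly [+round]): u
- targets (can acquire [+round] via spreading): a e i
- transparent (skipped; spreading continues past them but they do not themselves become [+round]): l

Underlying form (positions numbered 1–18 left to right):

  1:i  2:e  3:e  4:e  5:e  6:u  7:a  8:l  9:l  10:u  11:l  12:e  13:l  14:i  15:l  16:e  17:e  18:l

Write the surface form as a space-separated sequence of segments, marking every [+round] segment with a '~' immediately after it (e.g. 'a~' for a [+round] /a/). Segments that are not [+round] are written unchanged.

From /u/ at 6 leftward: 5 /e/ → [+round]; 4 /e/ → [+round]; 3 /e/ → [+round]; 2 /e/ → [+round]; 1 /i/ → [+round]; word edge.
From /u/ at 10 leftward: 9 /l/ transparent; 8 /l/ transparent; 7 /a/ → [+round]; 6 /u/ is itself a trigger — this domain ends here.
Targets with no active source: positions 12 14 16 17 stay [-round].
[+round] positions on the surface: 1 2 3 4 5 6 7 10.

i~ e~ e~ e~ e~ u~ a~ l l u~ l e l i l e e l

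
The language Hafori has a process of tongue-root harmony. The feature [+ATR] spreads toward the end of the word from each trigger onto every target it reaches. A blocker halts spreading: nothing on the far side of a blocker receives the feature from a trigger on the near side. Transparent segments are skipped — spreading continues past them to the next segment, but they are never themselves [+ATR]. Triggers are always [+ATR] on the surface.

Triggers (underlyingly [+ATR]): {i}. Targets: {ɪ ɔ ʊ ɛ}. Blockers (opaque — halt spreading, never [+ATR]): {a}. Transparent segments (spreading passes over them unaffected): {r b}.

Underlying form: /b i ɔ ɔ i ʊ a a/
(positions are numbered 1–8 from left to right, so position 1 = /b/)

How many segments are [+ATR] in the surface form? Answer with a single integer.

From /i/ at 2 rightward: 3 /ɔ/ → [+ATR]; 4 /ɔ/ → [+ATR]; 5 /i/ is itself a trigger — this domain ends here.
From /i/ at 5 rightward: 6 /ʊ/ → [+ATR]; 7 /a/ blocks.
[+ATR] positions on the surface: 2 3 4 5 6.

5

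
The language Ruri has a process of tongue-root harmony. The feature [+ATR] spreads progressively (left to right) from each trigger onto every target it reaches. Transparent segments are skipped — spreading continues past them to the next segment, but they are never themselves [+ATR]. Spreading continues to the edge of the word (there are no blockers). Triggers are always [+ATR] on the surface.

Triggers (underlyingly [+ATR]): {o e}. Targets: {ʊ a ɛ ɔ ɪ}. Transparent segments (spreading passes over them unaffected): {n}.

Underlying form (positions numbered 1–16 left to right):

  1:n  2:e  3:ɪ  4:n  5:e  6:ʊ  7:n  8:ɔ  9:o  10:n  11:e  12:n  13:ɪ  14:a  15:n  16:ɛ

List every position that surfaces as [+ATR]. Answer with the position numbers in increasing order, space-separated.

2 3 5 6 8 9 11 13 14 16

From /e/ at 2 rightward: 3 /ɪ/ → [+ATR]; 4 /n/ transparent; 5 /e/ is itself a trigger — this domain ends here.
From /e/ at 5 rightward: 6 /ʊ/ → [+ATR]; 7 /n/ transparent; 8 /ɔ/ → [+ATR]; 9 /o/ is itself a trigger — this domain ends here.
From /o/ at 9 rightward: 10 /n/ transparent; 11 /e/ is itself a trigger — this domain ends here.
From /e/ at 11 rightward: 12 /n/ transparent; 13 /ɪ/ → [+ATR]; 14 /a/ → [+ATR]; 15 /n/ transparent; 16 /ɛ/ → [+ATR]; word edge.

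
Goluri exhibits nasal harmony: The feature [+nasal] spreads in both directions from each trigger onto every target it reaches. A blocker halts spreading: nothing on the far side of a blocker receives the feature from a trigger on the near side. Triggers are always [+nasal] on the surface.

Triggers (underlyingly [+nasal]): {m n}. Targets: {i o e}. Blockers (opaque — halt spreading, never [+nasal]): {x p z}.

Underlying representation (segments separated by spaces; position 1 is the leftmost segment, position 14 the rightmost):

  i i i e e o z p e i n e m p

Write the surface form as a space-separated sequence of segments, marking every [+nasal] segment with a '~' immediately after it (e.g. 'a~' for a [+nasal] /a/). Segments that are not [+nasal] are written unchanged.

From /n/ at 11 rightward: 12 /e/ → [+nasal]; 13 /m/ is itself a trigger — this domain ends here.
From /n/ at 11 leftward: 10 /i/ → [+nasal]; 9 /e/ → [+nasal]; 8 /p/ blocks.
From /m/ at 13 rightward: 14 /p/ blocks.
From /m/ at 13 leftward: 12 /e/ → [+nasal]; 11 /n/ is itself a trigger — this domain ends here.
Targets with no active source: positions 1 2 3 4 5 6 stay [-nasal].
[+nasal] positions on the surface: 9 10 11 12 13.

i i i e e o z p e~ i~ n~ e~ m~ p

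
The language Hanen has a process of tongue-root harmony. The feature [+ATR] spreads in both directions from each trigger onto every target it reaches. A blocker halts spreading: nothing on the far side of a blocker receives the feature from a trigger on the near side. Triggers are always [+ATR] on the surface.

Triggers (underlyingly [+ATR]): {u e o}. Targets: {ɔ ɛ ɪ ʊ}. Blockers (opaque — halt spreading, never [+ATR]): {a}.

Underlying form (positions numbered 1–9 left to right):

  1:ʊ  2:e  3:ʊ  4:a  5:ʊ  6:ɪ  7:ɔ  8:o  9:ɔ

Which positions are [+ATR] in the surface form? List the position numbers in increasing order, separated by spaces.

From /e/ at 2 rightward: 3 /ʊ/ → [+ATR]; 4 /a/ blocks.
From /e/ at 2 leftward: 1 /ʊ/ → [+ATR]; word edge.
From /o/ at 8 rightward: 9 /ɔ/ → [+ATR]; word edge.
From /o/ at 8 leftward: 7 /ɔ/ → [+ATR]; 6 /ɪ/ → [+ATR]; 5 /ʊ/ → [+ATR]; 4 /a/ blocks.

1 2 3 5 6 7 8 9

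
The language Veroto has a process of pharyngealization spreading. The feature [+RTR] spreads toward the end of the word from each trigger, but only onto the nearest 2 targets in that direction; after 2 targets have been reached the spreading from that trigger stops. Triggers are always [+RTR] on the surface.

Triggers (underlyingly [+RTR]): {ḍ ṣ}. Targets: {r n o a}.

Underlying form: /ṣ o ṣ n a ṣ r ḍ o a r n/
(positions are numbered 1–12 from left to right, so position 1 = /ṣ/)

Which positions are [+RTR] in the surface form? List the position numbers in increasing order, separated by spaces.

From /ṣ/ at 1 rightward: 2 /o/ → [+RTR]; 3 /ṣ/ is itself a trigger — this domain ends here.
From /ṣ/ at 3 rightward: 4 /n/ → [+RTR]; 5 /a/ → [+RTR]; bound reached.
From /ṣ/ at 6 rightward: 7 /r/ → [+RTR]; 8 /ḍ/ is itself a trigger — this domain ends here.
From /ḍ/ at 8 rightward: 9 /o/ → [+RTR]; 10 /a/ → [+RTR]; bound reached.
Targets with no active source: positions 11 12 stay [-emphatic].

1 2 3 4 5 6 7 8 9 10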